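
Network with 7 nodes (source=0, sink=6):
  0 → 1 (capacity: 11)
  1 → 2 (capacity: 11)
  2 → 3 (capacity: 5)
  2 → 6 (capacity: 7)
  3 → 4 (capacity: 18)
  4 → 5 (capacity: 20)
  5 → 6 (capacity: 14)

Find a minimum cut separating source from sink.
Min cut value = 11, edges: (1,2)

Min cut value: 11
Partition: S = [0, 1], T = [2, 3, 4, 5, 6]
Cut edges: (1,2)

By max-flow min-cut theorem, max flow = min cut = 11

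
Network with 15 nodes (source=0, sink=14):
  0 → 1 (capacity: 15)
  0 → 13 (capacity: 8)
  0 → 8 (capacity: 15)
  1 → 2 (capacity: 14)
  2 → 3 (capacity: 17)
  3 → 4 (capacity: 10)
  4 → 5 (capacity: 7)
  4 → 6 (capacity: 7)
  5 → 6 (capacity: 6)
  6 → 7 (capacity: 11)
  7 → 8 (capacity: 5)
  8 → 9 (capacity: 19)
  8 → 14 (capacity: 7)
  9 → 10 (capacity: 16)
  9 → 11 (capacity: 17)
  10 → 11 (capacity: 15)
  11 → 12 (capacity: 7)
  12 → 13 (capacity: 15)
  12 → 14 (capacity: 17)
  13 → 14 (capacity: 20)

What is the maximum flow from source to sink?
Maximum flow = 22

Max flow: 22

Flow assignment:
  0 → 1: 5/15
  0 → 13: 8/8
  0 → 8: 9/15
  1 → 2: 5/14
  2 → 3: 5/17
  3 → 4: 5/10
  4 → 5: 3/7
  4 → 6: 2/7
  5 → 6: 3/6
  6 → 7: 5/11
  7 → 8: 5/5
  8 → 9: 7/19
  8 → 14: 7/7
  9 → 11: 7/17
  11 → 12: 7/7
  12 → 14: 7/17
  13 → 14: 8/20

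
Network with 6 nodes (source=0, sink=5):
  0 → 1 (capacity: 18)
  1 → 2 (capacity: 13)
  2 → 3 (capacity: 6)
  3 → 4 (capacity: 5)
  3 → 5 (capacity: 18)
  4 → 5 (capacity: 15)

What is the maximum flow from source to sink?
Maximum flow = 6

Max flow: 6

Flow assignment:
  0 → 1: 6/18
  1 → 2: 6/13
  2 → 3: 6/6
  3 → 5: 6/18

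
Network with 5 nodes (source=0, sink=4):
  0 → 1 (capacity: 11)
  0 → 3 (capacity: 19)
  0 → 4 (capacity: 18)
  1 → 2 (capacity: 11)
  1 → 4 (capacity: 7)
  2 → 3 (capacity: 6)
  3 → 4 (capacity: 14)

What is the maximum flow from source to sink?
Maximum flow = 39

Max flow: 39

Flow assignment:
  0 → 1: 11/11
  0 → 3: 10/19
  0 → 4: 18/18
  1 → 2: 4/11
  1 → 4: 7/7
  2 → 3: 4/6
  3 → 4: 14/14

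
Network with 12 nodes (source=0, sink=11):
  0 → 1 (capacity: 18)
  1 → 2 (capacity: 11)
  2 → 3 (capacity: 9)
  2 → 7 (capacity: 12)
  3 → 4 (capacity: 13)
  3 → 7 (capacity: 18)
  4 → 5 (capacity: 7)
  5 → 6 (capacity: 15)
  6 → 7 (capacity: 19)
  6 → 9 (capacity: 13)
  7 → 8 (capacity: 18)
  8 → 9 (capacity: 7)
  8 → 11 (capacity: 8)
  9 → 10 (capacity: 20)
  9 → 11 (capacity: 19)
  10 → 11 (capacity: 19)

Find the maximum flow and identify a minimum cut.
Max flow = 11, Min cut edges: (1,2)

Maximum flow: 11
Minimum cut: (1,2)
Partition: S = [0, 1], T = [2, 3, 4, 5, 6, 7, 8, 9, 10, 11]

Max-flow min-cut theorem verified: both equal 11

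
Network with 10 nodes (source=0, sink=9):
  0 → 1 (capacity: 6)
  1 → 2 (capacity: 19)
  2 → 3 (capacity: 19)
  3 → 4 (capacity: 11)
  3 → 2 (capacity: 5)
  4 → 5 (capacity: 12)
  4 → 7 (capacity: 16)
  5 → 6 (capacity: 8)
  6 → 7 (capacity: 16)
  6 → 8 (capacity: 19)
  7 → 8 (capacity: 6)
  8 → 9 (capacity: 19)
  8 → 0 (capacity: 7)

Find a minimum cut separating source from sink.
Min cut value = 6, edges: (0,1)

Min cut value: 6
Partition: S = [0], T = [1, 2, 3, 4, 5, 6, 7, 8, 9]
Cut edges: (0,1)

By max-flow min-cut theorem, max flow = min cut = 6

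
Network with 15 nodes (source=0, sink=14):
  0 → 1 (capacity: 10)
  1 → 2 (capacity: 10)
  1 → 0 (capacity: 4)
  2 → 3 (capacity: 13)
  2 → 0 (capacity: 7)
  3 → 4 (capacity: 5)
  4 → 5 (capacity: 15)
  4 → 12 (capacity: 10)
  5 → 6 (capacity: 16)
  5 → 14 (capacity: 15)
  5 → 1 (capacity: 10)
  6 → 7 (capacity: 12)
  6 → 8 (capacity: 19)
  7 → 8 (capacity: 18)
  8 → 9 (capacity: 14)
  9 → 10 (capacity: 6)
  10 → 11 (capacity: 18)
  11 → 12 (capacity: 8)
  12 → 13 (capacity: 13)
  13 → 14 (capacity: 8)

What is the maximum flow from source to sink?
Maximum flow = 5

Max flow: 5

Flow assignment:
  0 → 1: 5/10
  1 → 2: 5/10
  2 → 3: 5/13
  3 → 4: 5/5
  4 → 5: 5/15
  5 → 14: 5/15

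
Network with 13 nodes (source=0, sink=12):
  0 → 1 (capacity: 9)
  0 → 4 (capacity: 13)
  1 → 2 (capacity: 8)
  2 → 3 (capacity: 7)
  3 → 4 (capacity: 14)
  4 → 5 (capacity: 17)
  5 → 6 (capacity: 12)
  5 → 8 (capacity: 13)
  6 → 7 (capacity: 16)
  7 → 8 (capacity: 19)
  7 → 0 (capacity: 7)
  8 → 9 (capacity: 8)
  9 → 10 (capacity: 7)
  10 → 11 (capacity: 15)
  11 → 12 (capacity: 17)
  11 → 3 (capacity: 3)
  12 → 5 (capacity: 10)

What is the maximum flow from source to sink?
Maximum flow = 7

Max flow: 7

Flow assignment:
  0 → 1: 7/9
  0 → 4: 4/13
  1 → 2: 7/8
  2 → 3: 7/7
  3 → 4: 7/14
  4 → 5: 11/17
  5 → 6: 4/12
  5 → 8: 7/13
  6 → 7: 4/16
  7 → 0: 4/7
  8 → 9: 7/8
  9 → 10: 7/7
  10 → 11: 7/15
  11 → 12: 7/17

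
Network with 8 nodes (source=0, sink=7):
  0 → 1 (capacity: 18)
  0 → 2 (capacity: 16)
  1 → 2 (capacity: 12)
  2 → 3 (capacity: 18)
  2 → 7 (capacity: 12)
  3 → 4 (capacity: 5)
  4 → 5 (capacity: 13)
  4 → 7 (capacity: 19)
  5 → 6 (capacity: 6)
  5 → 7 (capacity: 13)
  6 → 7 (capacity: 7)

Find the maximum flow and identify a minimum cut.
Max flow = 17, Min cut edges: (2,7), (3,4)

Maximum flow: 17
Minimum cut: (2,7), (3,4)
Partition: S = [0, 1, 2, 3], T = [4, 5, 6, 7]

Max-flow min-cut theorem verified: both equal 17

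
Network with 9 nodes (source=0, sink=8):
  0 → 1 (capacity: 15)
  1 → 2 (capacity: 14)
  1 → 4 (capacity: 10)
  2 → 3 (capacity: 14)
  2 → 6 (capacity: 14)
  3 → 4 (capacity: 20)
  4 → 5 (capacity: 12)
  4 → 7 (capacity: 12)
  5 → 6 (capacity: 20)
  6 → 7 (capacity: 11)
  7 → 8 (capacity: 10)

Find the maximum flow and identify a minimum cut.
Max flow = 10, Min cut edges: (7,8)

Maximum flow: 10
Minimum cut: (7,8)
Partition: S = [0, 1, 2, 3, 4, 5, 6, 7], T = [8]

Max-flow min-cut theorem verified: both equal 10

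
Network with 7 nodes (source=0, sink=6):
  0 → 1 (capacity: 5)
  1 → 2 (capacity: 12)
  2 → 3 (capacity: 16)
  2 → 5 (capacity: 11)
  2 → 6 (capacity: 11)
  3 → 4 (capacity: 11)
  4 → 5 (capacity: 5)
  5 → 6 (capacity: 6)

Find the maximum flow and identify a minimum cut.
Max flow = 5, Min cut edges: (0,1)

Maximum flow: 5
Minimum cut: (0,1)
Partition: S = [0], T = [1, 2, 3, 4, 5, 6]

Max-flow min-cut theorem verified: both equal 5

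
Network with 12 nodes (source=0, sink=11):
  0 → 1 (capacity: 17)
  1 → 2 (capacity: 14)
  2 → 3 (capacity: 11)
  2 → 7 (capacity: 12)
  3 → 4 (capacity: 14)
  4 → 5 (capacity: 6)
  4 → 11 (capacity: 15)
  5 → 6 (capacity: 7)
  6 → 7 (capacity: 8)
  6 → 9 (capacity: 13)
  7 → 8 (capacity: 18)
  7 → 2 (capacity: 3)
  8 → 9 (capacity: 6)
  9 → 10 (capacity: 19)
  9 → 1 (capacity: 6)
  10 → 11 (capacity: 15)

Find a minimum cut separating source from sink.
Min cut value = 14, edges: (1,2)

Min cut value: 14
Partition: S = [0, 1], T = [2, 3, 4, 5, 6, 7, 8, 9, 10, 11]
Cut edges: (1,2)

By max-flow min-cut theorem, max flow = min cut = 14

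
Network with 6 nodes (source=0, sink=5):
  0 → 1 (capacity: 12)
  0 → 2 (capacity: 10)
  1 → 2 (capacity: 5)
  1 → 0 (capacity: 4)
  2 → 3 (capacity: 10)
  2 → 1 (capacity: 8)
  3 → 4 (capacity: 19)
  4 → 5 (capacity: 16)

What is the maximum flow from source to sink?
Maximum flow = 10

Max flow: 10

Flow assignment:
  0 → 1: 5/12
  0 → 2: 5/10
  1 → 2: 5/5
  2 → 3: 10/10
  3 → 4: 10/19
  4 → 5: 10/16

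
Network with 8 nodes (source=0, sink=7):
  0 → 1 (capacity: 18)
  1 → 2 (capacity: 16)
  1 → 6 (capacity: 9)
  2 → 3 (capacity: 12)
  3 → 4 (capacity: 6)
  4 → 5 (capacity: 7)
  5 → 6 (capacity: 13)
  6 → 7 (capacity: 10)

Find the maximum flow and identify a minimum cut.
Max flow = 10, Min cut edges: (6,7)

Maximum flow: 10
Minimum cut: (6,7)
Partition: S = [0, 1, 2, 3, 4, 5, 6], T = [7]

Max-flow min-cut theorem verified: both equal 10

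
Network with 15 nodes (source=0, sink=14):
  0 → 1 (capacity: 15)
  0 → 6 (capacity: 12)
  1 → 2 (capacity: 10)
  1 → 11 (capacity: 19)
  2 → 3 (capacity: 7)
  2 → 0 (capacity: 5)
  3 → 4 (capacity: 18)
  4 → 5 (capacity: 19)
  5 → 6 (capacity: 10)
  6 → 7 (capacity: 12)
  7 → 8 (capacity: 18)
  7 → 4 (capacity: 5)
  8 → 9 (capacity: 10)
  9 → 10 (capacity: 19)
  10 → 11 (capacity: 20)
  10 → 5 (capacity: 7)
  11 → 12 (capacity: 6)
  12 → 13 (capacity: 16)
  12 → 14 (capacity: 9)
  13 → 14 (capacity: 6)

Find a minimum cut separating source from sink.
Min cut value = 6, edges: (11,12)

Min cut value: 6
Partition: S = [0, 1, 2, 3, 4, 5, 6, 7, 8, 9, 10, 11], T = [12, 13, 14]
Cut edges: (11,12)

By max-flow min-cut theorem, max flow = min cut = 6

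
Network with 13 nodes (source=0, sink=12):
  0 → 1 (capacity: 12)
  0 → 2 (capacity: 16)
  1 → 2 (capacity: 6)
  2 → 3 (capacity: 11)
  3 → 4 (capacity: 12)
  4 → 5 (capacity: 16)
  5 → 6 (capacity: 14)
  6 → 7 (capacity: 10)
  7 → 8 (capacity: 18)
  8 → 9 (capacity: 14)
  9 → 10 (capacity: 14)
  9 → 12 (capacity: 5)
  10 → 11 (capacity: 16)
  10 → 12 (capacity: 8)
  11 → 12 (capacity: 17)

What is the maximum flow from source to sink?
Maximum flow = 10

Max flow: 10

Flow assignment:
  0 → 1: 6/12
  0 → 2: 4/16
  1 → 2: 6/6
  2 → 3: 10/11
  3 → 4: 10/12
  4 → 5: 10/16
  5 → 6: 10/14
  6 → 7: 10/10
  7 → 8: 10/18
  8 → 9: 10/14
  9 → 10: 5/14
  9 → 12: 5/5
  10 → 12: 5/8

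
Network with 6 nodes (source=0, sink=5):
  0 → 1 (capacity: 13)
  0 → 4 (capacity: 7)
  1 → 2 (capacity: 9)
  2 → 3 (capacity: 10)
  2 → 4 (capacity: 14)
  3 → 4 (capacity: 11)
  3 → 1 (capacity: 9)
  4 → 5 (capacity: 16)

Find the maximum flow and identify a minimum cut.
Max flow = 16, Min cut edges: (4,5)

Maximum flow: 16
Minimum cut: (4,5)
Partition: S = [0, 1, 2, 3, 4], T = [5]

Max-flow min-cut theorem verified: both equal 16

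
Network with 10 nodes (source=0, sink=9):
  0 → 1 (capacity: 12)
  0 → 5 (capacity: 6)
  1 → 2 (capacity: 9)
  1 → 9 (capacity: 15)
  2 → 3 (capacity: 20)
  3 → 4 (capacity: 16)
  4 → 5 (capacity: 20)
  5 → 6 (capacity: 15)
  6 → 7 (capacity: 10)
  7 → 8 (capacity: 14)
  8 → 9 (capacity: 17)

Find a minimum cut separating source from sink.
Min cut value = 18, edges: (0,1), (0,5)

Min cut value: 18
Partition: S = [0], T = [1, 2, 3, 4, 5, 6, 7, 8, 9]
Cut edges: (0,1), (0,5)

By max-flow min-cut theorem, max flow = min cut = 18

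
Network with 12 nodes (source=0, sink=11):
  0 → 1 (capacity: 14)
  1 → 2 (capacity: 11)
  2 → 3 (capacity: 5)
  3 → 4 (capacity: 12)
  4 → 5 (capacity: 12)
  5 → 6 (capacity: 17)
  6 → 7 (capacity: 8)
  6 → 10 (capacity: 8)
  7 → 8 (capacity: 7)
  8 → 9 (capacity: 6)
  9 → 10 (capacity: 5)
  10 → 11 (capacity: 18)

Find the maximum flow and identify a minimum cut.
Max flow = 5, Min cut edges: (2,3)

Maximum flow: 5
Minimum cut: (2,3)
Partition: S = [0, 1, 2], T = [3, 4, 5, 6, 7, 8, 9, 10, 11]

Max-flow min-cut theorem verified: both equal 5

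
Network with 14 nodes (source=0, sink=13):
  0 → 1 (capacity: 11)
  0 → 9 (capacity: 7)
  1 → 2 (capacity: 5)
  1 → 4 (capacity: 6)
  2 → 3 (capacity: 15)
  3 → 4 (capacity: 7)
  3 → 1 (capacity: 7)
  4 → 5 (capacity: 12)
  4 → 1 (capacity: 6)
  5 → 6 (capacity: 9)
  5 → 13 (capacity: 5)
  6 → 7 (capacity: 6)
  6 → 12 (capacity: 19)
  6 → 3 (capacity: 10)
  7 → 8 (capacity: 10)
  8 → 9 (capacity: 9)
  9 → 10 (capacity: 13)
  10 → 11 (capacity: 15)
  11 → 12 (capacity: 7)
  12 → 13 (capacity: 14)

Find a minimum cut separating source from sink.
Min cut value = 18, edges: (1,2), (1,4), (11,12)

Min cut value: 18
Partition: S = [0, 1, 7, 8, 9, 10, 11], T = [2, 3, 4, 5, 6, 12, 13]
Cut edges: (1,2), (1,4), (11,12)

By max-flow min-cut theorem, max flow = min cut = 18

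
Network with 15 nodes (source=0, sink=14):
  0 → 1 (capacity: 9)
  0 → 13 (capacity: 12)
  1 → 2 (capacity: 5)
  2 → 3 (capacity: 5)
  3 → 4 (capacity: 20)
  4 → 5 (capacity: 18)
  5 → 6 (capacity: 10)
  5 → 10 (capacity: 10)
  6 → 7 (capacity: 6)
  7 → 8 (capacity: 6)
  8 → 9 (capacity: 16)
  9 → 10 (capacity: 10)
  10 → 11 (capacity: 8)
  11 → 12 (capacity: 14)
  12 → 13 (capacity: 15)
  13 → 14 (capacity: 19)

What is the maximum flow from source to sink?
Maximum flow = 17

Max flow: 17

Flow assignment:
  0 → 1: 5/9
  0 → 13: 12/12
  1 → 2: 5/5
  2 → 3: 5/5
  3 → 4: 5/20
  4 → 5: 5/18
  5 → 10: 5/10
  10 → 11: 5/8
  11 → 12: 5/14
  12 → 13: 5/15
  13 → 14: 17/19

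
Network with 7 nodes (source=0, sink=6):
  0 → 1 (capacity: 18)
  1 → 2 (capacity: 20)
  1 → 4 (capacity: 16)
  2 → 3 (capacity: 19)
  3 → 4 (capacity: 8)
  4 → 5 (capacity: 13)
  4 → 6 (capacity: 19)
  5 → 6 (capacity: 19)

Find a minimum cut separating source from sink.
Min cut value = 18, edges: (0,1)

Min cut value: 18
Partition: S = [0], T = [1, 2, 3, 4, 5, 6]
Cut edges: (0,1)

By max-flow min-cut theorem, max flow = min cut = 18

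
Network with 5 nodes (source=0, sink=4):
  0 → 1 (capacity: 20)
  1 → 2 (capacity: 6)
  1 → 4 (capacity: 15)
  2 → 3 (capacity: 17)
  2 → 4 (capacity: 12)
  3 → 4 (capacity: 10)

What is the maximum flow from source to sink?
Maximum flow = 20

Max flow: 20

Flow assignment:
  0 → 1: 20/20
  1 → 2: 5/6
  1 → 4: 15/15
  2 → 4: 5/12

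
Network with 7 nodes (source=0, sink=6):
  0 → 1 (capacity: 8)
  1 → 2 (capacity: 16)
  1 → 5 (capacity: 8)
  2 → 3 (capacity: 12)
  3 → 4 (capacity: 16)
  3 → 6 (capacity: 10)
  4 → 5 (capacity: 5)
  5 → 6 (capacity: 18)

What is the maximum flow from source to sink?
Maximum flow = 8

Max flow: 8

Flow assignment:
  0 → 1: 8/8
  1 → 5: 8/8
  5 → 6: 8/18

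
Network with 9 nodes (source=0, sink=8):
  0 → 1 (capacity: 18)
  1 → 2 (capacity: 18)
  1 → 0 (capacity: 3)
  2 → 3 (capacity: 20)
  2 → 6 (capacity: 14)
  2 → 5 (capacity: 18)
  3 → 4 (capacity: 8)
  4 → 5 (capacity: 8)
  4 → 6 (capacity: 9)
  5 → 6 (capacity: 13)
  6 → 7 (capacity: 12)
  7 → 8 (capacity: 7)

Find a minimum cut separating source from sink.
Min cut value = 7, edges: (7,8)

Min cut value: 7
Partition: S = [0, 1, 2, 3, 4, 5, 6, 7], T = [8]
Cut edges: (7,8)

By max-flow min-cut theorem, max flow = min cut = 7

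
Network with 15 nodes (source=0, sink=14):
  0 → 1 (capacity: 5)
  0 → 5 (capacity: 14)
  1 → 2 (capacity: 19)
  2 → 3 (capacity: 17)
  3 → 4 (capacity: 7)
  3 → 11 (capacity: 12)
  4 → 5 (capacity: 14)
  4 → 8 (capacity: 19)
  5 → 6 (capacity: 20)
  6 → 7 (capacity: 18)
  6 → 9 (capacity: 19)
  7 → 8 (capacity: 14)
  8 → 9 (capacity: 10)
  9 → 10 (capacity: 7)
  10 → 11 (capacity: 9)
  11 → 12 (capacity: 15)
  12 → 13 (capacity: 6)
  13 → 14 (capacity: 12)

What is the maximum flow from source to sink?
Maximum flow = 6

Max flow: 6

Flow assignment:
  0 → 5: 6/14
  5 → 6: 6/20
  6 → 9: 6/19
  9 → 10: 6/7
  10 → 11: 6/9
  11 → 12: 6/15
  12 → 13: 6/6
  13 → 14: 6/12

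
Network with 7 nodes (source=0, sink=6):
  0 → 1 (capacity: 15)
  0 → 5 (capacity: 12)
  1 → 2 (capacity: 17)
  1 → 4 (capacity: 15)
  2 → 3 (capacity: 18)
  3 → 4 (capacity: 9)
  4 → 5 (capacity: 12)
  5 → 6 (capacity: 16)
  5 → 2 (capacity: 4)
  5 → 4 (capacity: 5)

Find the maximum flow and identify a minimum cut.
Max flow = 16, Min cut edges: (5,6)

Maximum flow: 16
Minimum cut: (5,6)
Partition: S = [0, 1, 2, 3, 4, 5], T = [6]

Max-flow min-cut theorem verified: both equal 16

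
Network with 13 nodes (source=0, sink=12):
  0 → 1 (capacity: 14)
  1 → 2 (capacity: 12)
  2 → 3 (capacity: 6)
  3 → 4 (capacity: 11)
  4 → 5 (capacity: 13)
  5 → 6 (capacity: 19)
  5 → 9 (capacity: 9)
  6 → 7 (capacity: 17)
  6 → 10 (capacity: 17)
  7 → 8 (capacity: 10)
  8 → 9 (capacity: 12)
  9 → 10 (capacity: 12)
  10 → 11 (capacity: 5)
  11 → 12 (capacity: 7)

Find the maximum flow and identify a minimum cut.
Max flow = 5, Min cut edges: (10,11)

Maximum flow: 5
Minimum cut: (10,11)
Partition: S = [0, 1, 2, 3, 4, 5, 6, 7, 8, 9, 10], T = [11, 12]

Max-flow min-cut theorem verified: both equal 5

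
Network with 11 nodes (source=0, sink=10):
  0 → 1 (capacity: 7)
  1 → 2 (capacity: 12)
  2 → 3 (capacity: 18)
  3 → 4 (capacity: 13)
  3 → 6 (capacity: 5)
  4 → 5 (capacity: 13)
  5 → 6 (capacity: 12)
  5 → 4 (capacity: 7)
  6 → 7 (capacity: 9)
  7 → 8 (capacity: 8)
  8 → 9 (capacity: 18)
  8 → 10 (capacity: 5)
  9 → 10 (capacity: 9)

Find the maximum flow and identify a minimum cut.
Max flow = 7, Min cut edges: (0,1)

Maximum flow: 7
Minimum cut: (0,1)
Partition: S = [0], T = [1, 2, 3, 4, 5, 6, 7, 8, 9, 10]

Max-flow min-cut theorem verified: both equal 7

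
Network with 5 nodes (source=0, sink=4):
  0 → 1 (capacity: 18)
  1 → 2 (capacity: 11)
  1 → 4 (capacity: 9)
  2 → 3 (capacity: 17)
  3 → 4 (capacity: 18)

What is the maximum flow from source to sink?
Maximum flow = 18

Max flow: 18

Flow assignment:
  0 → 1: 18/18
  1 → 2: 9/11
  1 → 4: 9/9
  2 → 3: 9/17
  3 → 4: 9/18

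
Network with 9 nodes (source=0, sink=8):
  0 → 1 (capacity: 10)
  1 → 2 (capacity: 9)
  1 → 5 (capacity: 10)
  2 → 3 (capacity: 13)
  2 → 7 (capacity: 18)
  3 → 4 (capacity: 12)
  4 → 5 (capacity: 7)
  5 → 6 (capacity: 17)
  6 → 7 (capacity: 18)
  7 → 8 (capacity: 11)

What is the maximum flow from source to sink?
Maximum flow = 10

Max flow: 10

Flow assignment:
  0 → 1: 10/10
  1 → 2: 9/9
  1 → 5: 1/10
  2 → 7: 9/18
  5 → 6: 1/17
  6 → 7: 1/18
  7 → 8: 10/11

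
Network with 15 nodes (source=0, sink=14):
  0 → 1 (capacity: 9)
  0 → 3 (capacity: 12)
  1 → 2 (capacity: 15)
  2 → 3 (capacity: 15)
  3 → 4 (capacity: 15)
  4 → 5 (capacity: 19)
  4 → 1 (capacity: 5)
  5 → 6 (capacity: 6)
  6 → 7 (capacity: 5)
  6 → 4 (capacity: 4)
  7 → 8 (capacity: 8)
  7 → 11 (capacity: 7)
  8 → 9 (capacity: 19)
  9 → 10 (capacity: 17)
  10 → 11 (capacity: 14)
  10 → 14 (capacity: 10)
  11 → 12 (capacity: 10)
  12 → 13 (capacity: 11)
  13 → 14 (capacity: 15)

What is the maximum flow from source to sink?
Maximum flow = 5

Max flow: 5

Flow assignment:
  0 → 1: 4/9
  0 → 3: 1/12
  1 → 2: 9/15
  2 → 3: 9/15
  3 → 4: 10/15
  4 → 5: 5/19
  4 → 1: 5/5
  5 → 6: 5/6
  6 → 7: 5/5
  7 → 8: 5/8
  8 → 9: 5/19
  9 → 10: 5/17
  10 → 14: 5/10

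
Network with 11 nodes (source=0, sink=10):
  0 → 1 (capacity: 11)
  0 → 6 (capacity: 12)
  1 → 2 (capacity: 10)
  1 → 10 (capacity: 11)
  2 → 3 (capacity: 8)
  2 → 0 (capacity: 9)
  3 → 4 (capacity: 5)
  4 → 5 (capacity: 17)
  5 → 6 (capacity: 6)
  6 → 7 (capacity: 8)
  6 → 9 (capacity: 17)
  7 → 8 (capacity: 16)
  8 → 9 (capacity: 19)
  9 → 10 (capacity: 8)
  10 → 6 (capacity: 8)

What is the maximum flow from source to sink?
Maximum flow = 19

Max flow: 19

Flow assignment:
  0 → 1: 11/11
  0 → 6: 8/12
  1 → 10: 11/11
  6 → 9: 8/17
  9 → 10: 8/8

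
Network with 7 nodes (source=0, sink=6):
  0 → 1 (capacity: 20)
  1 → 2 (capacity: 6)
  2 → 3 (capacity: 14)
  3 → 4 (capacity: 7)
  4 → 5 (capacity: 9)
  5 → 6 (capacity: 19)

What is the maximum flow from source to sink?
Maximum flow = 6

Max flow: 6

Flow assignment:
  0 → 1: 6/20
  1 → 2: 6/6
  2 → 3: 6/14
  3 → 4: 6/7
  4 → 5: 6/9
  5 → 6: 6/19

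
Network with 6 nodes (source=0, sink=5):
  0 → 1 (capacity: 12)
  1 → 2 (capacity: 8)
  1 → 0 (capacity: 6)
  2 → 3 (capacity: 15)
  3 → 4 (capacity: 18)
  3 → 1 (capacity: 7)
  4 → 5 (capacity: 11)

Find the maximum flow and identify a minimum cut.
Max flow = 8, Min cut edges: (1,2)

Maximum flow: 8
Minimum cut: (1,2)
Partition: S = [0, 1], T = [2, 3, 4, 5]

Max-flow min-cut theorem verified: both equal 8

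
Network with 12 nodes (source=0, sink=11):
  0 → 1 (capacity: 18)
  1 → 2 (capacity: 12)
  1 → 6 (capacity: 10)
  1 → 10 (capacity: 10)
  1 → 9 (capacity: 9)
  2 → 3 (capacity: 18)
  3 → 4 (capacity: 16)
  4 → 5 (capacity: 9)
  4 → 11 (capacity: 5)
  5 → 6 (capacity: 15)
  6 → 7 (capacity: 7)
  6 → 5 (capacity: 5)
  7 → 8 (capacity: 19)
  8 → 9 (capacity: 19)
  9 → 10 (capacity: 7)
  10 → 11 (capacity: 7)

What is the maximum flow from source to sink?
Maximum flow = 12

Max flow: 12

Flow assignment:
  0 → 1: 12/18
  1 → 2: 5/12
  1 → 9: 7/9
  2 → 3: 5/18
  3 → 4: 5/16
  4 → 11: 5/5
  9 → 10: 7/7
  10 → 11: 7/7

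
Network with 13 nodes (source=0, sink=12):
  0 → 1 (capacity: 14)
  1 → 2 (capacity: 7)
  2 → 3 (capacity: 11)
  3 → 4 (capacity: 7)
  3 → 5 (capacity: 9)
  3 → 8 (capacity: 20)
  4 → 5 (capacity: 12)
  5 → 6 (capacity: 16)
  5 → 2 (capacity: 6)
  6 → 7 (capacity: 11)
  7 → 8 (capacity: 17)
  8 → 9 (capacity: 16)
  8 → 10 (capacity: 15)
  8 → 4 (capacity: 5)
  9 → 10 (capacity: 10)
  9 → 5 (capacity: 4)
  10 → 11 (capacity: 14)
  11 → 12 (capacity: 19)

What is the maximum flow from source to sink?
Maximum flow = 7

Max flow: 7

Flow assignment:
  0 → 1: 7/14
  1 → 2: 7/7
  2 → 3: 7/11
  3 → 8: 7/20
  8 → 10: 7/15
  10 → 11: 7/14
  11 → 12: 7/19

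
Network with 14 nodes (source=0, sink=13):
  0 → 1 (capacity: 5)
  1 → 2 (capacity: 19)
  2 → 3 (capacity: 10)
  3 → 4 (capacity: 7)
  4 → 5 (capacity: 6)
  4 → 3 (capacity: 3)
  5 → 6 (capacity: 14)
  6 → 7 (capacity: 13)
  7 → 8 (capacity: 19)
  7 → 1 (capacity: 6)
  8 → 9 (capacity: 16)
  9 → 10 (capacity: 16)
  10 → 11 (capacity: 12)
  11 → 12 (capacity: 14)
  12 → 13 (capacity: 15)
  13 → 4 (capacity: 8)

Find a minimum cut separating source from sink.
Min cut value = 5, edges: (0,1)

Min cut value: 5
Partition: S = [0], T = [1, 2, 3, 4, 5, 6, 7, 8, 9, 10, 11, 12, 13]
Cut edges: (0,1)

By max-flow min-cut theorem, max flow = min cut = 5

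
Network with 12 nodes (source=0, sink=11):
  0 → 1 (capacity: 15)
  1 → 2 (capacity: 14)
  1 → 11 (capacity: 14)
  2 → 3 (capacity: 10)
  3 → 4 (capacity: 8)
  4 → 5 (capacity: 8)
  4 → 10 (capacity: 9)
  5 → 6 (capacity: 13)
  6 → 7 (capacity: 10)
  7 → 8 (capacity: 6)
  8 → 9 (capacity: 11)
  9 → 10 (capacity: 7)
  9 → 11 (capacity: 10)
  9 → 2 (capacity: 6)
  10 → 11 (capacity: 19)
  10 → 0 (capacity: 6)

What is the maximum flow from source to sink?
Maximum flow = 15

Max flow: 15

Flow assignment:
  0 → 1: 15/15
  1 → 2: 1/14
  1 → 11: 14/14
  2 → 3: 1/10
  3 → 4: 1/8
  4 → 10: 1/9
  10 → 11: 1/19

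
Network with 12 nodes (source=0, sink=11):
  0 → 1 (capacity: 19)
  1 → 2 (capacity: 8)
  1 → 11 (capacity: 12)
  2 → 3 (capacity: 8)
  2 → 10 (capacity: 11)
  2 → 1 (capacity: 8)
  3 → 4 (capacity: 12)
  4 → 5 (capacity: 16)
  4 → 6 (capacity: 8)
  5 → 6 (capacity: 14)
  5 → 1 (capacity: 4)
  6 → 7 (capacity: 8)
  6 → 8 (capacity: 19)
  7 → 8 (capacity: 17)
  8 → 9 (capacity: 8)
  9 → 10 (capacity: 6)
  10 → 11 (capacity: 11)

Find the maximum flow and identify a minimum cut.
Max flow = 19, Min cut edges: (0,1)

Maximum flow: 19
Minimum cut: (0,1)
Partition: S = [0], T = [1, 2, 3, 4, 5, 6, 7, 8, 9, 10, 11]

Max-flow min-cut theorem verified: both equal 19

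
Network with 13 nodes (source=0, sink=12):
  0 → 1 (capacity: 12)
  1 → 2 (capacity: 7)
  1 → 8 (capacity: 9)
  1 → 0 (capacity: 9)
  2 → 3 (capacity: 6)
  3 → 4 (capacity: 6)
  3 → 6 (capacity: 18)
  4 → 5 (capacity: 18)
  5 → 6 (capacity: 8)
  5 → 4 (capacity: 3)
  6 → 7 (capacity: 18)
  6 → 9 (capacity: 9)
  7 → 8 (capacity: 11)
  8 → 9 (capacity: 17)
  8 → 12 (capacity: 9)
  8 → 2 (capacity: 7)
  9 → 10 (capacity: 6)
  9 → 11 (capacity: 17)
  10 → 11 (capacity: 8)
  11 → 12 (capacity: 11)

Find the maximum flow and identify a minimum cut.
Max flow = 12, Min cut edges: (0,1)

Maximum flow: 12
Minimum cut: (0,1)
Partition: S = [0], T = [1, 2, 3, 4, 5, 6, 7, 8, 9, 10, 11, 12]

Max-flow min-cut theorem verified: both equal 12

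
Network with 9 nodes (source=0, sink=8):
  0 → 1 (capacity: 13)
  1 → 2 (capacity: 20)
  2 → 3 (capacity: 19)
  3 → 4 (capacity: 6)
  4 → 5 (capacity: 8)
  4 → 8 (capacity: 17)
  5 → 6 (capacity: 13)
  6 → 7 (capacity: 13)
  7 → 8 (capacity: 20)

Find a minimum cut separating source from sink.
Min cut value = 6, edges: (3,4)

Min cut value: 6
Partition: S = [0, 1, 2, 3], T = [4, 5, 6, 7, 8]
Cut edges: (3,4)

By max-flow min-cut theorem, max flow = min cut = 6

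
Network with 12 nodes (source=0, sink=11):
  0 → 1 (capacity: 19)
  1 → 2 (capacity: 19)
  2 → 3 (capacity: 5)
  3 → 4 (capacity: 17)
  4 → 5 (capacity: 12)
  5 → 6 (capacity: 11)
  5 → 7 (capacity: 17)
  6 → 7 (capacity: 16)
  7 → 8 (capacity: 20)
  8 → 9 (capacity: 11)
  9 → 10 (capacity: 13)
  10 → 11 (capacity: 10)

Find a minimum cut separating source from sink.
Min cut value = 5, edges: (2,3)

Min cut value: 5
Partition: S = [0, 1, 2], T = [3, 4, 5, 6, 7, 8, 9, 10, 11]
Cut edges: (2,3)

By max-flow min-cut theorem, max flow = min cut = 5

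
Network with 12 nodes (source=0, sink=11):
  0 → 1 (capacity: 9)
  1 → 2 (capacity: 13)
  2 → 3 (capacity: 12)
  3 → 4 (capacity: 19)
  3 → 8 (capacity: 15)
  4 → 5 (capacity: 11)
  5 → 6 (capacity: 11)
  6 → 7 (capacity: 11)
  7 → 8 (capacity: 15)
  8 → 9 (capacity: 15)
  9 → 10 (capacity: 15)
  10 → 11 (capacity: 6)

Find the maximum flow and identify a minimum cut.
Max flow = 6, Min cut edges: (10,11)

Maximum flow: 6
Minimum cut: (10,11)
Partition: S = [0, 1, 2, 3, 4, 5, 6, 7, 8, 9, 10], T = [11]

Max-flow min-cut theorem verified: both equal 6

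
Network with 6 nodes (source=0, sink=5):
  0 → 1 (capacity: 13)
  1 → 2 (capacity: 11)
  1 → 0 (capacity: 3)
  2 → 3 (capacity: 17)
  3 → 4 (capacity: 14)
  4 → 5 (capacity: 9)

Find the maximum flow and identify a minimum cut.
Max flow = 9, Min cut edges: (4,5)

Maximum flow: 9
Minimum cut: (4,5)
Partition: S = [0, 1, 2, 3, 4], T = [5]

Max-flow min-cut theorem verified: both equal 9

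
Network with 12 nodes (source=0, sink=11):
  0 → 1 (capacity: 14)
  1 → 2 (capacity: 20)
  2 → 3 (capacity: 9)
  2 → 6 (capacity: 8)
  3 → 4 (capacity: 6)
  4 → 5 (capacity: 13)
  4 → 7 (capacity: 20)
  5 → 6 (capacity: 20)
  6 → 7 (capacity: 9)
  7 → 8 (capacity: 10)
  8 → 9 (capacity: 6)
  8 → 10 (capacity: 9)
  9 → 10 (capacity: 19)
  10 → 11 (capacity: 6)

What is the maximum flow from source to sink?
Maximum flow = 6

Max flow: 6

Flow assignment:
  0 → 1: 6/14
  1 → 2: 6/20
  2 → 3: 2/9
  2 → 6: 4/8
  3 → 4: 2/6
  4 → 7: 2/20
  6 → 7: 4/9
  7 → 8: 6/10
  8 → 10: 6/9
  10 → 11: 6/6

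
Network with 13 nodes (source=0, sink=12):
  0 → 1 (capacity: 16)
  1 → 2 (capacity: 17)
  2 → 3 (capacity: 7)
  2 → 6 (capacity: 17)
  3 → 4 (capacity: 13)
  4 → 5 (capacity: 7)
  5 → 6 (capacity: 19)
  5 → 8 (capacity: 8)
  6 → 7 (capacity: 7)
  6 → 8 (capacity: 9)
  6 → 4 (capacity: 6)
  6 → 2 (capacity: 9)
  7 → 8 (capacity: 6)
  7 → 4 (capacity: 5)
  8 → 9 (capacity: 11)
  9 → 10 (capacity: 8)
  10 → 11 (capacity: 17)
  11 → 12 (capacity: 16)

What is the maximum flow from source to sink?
Maximum flow = 8

Max flow: 8

Flow assignment:
  0 → 1: 8/16
  1 → 2: 8/17
  2 → 3: 1/7
  2 → 6: 7/17
  3 → 4: 1/13
  4 → 5: 1/7
  5 → 6: 1/19
  6 → 7: 6/7
  6 → 8: 2/9
  7 → 8: 6/6
  8 → 9: 8/11
  9 → 10: 8/8
  10 → 11: 8/17
  11 → 12: 8/16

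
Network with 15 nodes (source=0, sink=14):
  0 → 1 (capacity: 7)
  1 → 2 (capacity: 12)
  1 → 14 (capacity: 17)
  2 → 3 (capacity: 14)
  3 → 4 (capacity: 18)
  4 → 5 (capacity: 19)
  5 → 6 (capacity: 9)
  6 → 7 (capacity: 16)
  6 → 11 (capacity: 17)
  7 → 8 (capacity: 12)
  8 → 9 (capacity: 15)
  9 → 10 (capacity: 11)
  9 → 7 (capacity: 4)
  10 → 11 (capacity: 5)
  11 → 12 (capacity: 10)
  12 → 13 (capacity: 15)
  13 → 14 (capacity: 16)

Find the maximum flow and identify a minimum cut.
Max flow = 7, Min cut edges: (0,1)

Maximum flow: 7
Minimum cut: (0,1)
Partition: S = [0], T = [1, 2, 3, 4, 5, 6, 7, 8, 9, 10, 11, 12, 13, 14]

Max-flow min-cut theorem verified: both equal 7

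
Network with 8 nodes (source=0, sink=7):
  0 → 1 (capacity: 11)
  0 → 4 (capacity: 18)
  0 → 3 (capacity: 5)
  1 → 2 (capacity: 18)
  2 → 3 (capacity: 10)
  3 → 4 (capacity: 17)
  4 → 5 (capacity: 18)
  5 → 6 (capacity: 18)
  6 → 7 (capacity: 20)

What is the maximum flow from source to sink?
Maximum flow = 18

Max flow: 18

Flow assignment:
  0 → 1: 10/11
  0 → 4: 8/18
  1 → 2: 10/18
  2 → 3: 10/10
  3 → 4: 10/17
  4 → 5: 18/18
  5 → 6: 18/18
  6 → 7: 18/20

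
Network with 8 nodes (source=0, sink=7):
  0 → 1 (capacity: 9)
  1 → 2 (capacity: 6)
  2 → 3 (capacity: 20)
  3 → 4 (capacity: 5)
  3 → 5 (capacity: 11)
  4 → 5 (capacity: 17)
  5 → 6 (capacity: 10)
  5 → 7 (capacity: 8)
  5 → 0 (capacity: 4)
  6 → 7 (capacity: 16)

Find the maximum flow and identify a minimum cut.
Max flow = 6, Min cut edges: (1,2)

Maximum flow: 6
Minimum cut: (1,2)
Partition: S = [0, 1], T = [2, 3, 4, 5, 6, 7]

Max-flow min-cut theorem verified: both equal 6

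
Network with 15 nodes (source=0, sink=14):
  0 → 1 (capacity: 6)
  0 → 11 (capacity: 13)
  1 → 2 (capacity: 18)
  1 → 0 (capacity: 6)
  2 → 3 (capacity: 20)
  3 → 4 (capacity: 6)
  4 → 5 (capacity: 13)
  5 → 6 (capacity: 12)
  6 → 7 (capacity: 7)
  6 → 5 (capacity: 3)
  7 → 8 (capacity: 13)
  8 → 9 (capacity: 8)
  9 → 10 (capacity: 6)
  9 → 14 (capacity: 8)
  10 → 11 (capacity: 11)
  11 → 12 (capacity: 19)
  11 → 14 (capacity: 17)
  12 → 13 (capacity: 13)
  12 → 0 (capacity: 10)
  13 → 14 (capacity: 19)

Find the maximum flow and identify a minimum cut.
Max flow = 19, Min cut edges: (0,11), (3,4)

Maximum flow: 19
Minimum cut: (0,11), (3,4)
Partition: S = [0, 1, 2, 3], T = [4, 5, 6, 7, 8, 9, 10, 11, 12, 13, 14]

Max-flow min-cut theorem verified: both equal 19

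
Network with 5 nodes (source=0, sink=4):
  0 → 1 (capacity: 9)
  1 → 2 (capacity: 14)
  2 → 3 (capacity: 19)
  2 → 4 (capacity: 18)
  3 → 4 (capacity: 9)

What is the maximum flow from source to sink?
Maximum flow = 9

Max flow: 9

Flow assignment:
  0 → 1: 9/9
  1 → 2: 9/14
  2 → 4: 9/18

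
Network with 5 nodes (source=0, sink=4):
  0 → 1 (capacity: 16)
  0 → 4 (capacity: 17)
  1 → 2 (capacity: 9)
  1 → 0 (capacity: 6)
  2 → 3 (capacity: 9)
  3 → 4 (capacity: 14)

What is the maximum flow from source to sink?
Maximum flow = 26

Max flow: 26

Flow assignment:
  0 → 1: 9/16
  0 → 4: 17/17
  1 → 2: 9/9
  2 → 3: 9/9
  3 → 4: 9/14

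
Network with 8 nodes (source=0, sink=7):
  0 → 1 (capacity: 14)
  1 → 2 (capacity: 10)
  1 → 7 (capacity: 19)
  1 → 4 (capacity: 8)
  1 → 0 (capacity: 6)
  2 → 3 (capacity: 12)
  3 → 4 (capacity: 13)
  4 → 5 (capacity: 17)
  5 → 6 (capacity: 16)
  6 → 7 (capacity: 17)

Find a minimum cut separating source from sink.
Min cut value = 14, edges: (0,1)

Min cut value: 14
Partition: S = [0], T = [1, 2, 3, 4, 5, 6, 7]
Cut edges: (0,1)

By max-flow min-cut theorem, max flow = min cut = 14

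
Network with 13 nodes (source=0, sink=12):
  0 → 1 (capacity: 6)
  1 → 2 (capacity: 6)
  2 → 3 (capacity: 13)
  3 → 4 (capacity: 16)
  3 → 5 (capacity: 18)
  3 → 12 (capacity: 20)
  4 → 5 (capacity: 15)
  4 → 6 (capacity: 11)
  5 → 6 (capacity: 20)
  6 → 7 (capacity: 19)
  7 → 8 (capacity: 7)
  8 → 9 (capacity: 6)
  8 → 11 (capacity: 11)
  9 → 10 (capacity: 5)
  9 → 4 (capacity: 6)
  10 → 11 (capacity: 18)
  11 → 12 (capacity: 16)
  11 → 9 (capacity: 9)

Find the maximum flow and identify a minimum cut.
Max flow = 6, Min cut edges: (1,2)

Maximum flow: 6
Minimum cut: (1,2)
Partition: S = [0, 1], T = [2, 3, 4, 5, 6, 7, 8, 9, 10, 11, 12]

Max-flow min-cut theorem verified: both equal 6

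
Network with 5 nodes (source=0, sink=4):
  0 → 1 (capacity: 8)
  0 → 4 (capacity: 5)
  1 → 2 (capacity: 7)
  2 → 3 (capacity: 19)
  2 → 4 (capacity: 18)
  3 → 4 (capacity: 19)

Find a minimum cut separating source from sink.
Min cut value = 12, edges: (0,4), (1,2)

Min cut value: 12
Partition: S = [0, 1], T = [2, 3, 4]
Cut edges: (0,4), (1,2)

By max-flow min-cut theorem, max flow = min cut = 12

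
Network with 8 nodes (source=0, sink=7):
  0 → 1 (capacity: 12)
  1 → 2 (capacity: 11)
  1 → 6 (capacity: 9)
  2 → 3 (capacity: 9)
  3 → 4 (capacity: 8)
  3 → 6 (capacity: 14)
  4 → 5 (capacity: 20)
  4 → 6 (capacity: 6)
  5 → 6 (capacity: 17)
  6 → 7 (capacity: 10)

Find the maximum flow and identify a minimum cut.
Max flow = 10, Min cut edges: (6,7)

Maximum flow: 10
Minimum cut: (6,7)
Partition: S = [0, 1, 2, 3, 4, 5, 6], T = [7]

Max-flow min-cut theorem verified: both equal 10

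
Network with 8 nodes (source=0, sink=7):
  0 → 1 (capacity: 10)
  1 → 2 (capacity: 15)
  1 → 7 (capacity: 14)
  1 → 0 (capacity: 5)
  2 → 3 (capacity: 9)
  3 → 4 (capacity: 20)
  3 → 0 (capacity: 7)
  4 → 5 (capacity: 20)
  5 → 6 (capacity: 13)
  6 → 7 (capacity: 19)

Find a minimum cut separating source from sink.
Min cut value = 10, edges: (0,1)

Min cut value: 10
Partition: S = [0], T = [1, 2, 3, 4, 5, 6, 7]
Cut edges: (0,1)

By max-flow min-cut theorem, max flow = min cut = 10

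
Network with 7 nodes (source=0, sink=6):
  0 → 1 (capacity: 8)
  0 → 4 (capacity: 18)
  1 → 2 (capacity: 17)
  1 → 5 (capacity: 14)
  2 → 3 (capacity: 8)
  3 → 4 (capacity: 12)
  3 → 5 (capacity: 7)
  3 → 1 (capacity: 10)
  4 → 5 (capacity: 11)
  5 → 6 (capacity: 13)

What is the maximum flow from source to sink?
Maximum flow = 13

Max flow: 13

Flow assignment:
  0 → 1: 2/8
  0 → 4: 11/18
  1 → 5: 2/14
  4 → 5: 11/11
  5 → 6: 13/13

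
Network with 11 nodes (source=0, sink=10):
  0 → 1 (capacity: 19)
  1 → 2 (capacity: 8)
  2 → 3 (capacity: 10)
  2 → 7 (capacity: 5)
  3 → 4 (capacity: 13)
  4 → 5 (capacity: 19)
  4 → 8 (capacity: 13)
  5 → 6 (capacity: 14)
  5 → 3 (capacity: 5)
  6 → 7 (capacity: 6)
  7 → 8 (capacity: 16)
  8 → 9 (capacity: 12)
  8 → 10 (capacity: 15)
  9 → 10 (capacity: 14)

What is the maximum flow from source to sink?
Maximum flow = 8

Max flow: 8

Flow assignment:
  0 → 1: 8/19
  1 → 2: 8/8
  2 → 3: 3/10
  2 → 7: 5/5
  3 → 4: 3/13
  4 → 8: 3/13
  7 → 8: 5/16
  8 → 10: 8/15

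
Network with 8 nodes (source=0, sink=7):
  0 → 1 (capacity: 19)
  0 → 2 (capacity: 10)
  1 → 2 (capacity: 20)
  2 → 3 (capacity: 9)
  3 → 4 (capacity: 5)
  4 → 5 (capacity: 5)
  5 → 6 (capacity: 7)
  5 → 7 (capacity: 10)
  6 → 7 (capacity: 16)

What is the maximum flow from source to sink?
Maximum flow = 5

Max flow: 5

Flow assignment:
  0 → 2: 5/10
  2 → 3: 5/9
  3 → 4: 5/5
  4 → 5: 5/5
  5 → 7: 5/10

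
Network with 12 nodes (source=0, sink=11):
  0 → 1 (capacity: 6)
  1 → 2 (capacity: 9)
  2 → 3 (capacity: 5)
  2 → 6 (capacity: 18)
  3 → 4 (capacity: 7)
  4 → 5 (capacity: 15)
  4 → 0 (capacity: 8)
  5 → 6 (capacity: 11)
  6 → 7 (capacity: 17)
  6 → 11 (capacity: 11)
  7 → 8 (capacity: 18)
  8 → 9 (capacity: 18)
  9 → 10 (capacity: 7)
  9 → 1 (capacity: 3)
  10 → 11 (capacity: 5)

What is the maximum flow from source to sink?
Maximum flow = 6

Max flow: 6

Flow assignment:
  0 → 1: 6/6
  1 → 2: 6/9
  2 → 6: 6/18
  6 → 11: 6/11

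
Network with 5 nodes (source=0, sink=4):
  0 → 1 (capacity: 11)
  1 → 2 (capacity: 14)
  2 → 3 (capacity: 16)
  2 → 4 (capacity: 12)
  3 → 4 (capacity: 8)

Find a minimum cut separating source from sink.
Min cut value = 11, edges: (0,1)

Min cut value: 11
Partition: S = [0], T = [1, 2, 3, 4]
Cut edges: (0,1)

By max-flow min-cut theorem, max flow = min cut = 11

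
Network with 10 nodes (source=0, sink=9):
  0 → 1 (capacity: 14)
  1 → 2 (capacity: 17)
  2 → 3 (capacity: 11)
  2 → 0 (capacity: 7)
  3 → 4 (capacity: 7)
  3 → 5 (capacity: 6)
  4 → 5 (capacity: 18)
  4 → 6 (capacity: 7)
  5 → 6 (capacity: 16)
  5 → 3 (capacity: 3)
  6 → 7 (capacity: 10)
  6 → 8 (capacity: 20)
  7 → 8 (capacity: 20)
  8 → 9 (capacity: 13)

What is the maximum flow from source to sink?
Maximum flow = 11

Max flow: 11

Flow assignment:
  0 → 1: 11/14
  1 → 2: 11/17
  2 → 3: 11/11
  3 → 4: 7/7
  3 → 5: 4/6
  4 → 6: 7/7
  5 → 6: 4/16
  6 → 8: 11/20
  8 → 9: 11/13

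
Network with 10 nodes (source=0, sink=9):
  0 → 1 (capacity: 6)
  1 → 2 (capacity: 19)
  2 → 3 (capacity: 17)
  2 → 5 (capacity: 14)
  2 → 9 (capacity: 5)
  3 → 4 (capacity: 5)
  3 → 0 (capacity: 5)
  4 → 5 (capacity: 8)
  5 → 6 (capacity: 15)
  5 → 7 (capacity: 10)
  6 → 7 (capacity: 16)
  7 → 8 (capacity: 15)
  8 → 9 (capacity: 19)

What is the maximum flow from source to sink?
Maximum flow = 6

Max flow: 6

Flow assignment:
  0 → 1: 6/6
  1 → 2: 6/19
  2 → 5: 1/14
  2 → 9: 5/5
  5 → 7: 1/10
  7 → 8: 1/15
  8 → 9: 1/19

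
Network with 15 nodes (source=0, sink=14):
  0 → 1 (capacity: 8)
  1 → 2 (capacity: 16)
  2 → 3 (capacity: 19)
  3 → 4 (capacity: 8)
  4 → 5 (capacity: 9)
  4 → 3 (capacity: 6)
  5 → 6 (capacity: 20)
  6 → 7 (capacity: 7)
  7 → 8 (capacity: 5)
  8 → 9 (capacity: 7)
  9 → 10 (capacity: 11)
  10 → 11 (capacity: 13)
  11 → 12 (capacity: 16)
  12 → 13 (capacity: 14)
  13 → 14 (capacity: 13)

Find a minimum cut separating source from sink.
Min cut value = 5, edges: (7,8)

Min cut value: 5
Partition: S = [0, 1, 2, 3, 4, 5, 6, 7], T = [8, 9, 10, 11, 12, 13, 14]
Cut edges: (7,8)

By max-flow min-cut theorem, max flow = min cut = 5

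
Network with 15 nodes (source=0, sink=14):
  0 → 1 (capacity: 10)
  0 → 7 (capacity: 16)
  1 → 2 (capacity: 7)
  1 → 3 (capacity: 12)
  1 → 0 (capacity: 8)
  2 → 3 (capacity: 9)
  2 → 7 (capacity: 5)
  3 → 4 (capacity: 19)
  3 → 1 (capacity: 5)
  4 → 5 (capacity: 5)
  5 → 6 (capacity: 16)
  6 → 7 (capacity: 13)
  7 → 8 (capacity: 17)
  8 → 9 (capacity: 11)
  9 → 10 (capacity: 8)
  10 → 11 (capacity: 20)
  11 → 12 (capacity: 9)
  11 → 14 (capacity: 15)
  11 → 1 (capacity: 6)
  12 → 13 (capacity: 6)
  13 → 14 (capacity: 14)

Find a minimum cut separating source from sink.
Min cut value = 8, edges: (9,10)

Min cut value: 8
Partition: S = [0, 1, 2, 3, 4, 5, 6, 7, 8, 9], T = [10, 11, 12, 13, 14]
Cut edges: (9,10)

By max-flow min-cut theorem, max flow = min cut = 8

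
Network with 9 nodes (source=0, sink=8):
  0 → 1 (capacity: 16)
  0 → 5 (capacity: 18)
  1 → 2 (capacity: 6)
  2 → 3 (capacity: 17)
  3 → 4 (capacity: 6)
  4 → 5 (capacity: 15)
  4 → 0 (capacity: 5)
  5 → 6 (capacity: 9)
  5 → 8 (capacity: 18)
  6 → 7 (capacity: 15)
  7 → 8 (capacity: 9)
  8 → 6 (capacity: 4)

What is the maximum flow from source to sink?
Maximum flow = 24

Max flow: 24

Flow assignment:
  0 → 1: 6/16
  0 → 5: 18/18
  1 → 2: 6/6
  2 → 3: 6/17
  3 → 4: 6/6
  4 → 5: 6/15
  5 → 6: 6/9
  5 → 8: 18/18
  6 → 7: 6/15
  7 → 8: 6/9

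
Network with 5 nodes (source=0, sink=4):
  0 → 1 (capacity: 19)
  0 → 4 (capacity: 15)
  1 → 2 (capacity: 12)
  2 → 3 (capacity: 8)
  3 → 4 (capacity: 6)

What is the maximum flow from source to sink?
Maximum flow = 21

Max flow: 21

Flow assignment:
  0 → 1: 6/19
  0 → 4: 15/15
  1 → 2: 6/12
  2 → 3: 6/8
  3 → 4: 6/6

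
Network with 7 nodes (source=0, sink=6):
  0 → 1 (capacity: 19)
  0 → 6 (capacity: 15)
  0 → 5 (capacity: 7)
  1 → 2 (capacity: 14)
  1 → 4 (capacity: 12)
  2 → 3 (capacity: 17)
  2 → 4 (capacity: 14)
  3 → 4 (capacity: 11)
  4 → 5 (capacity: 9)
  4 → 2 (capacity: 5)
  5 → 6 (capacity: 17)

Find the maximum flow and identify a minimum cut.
Max flow = 31, Min cut edges: (0,6), (0,5), (4,5)

Maximum flow: 31
Minimum cut: (0,6), (0,5), (4,5)
Partition: S = [0, 1, 2, 3, 4], T = [5, 6]

Max-flow min-cut theorem verified: both equal 31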